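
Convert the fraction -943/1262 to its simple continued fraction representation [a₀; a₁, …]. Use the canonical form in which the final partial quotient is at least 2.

[-1; 3, 1, 21, 1, 3, 1, 2]

⌊-943/1262⌋ = -1, remainder 319
⌊1262/319⌋ = 3, remainder 305
⌊319/305⌋ = 1, remainder 14
⌊305/14⌋ = 21, remainder 11
⌊14/11⌋ = 1, remainder 3
⌊11/3⌋ = 3, remainder 2
⌊3/2⌋ = 1, remainder 1
⌊2/1⌋ = 2, remainder 0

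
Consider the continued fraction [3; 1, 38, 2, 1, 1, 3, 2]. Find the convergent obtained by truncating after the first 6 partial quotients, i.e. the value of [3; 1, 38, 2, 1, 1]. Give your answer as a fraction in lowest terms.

a_0 = 3: 3/1
a_1 = 1: 4/1
a_2 = 38: 155/39
a_3 = 2: 314/79
a_4 = 1: 469/118
a_5 = 1: 783/197

783/197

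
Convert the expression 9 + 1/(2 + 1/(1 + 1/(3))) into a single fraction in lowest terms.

a_0 = 9: 9/1
a_1 = 2: 19/2
a_2 = 1: 28/3
a_3 = 3: 103/11

103/11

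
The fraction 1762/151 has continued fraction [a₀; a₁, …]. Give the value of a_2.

2

Run the Euclidean algorithm, recording each quotient:
⌊1762/151⌋ = 11, remainder 101
⌊151/101⌋ = 1, remainder 50
⌊101/50⌋ = 2, remainder 1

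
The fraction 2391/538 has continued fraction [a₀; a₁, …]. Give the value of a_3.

2391 = 4·538 + 239, so a_0 = 4
538 = 2·239 + 60, so a_1 = 2
239 = 3·60 + 59, so a_2 = 3
60 = 1·59 + 1, so a_3 = 1

1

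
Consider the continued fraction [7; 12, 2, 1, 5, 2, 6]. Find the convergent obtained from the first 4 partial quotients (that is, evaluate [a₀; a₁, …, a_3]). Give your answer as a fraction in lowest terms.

262/37

a_0 = 7: 7/1
a_1 = 12: 85/12
a_2 = 2: 177/25
a_3 = 1: 262/37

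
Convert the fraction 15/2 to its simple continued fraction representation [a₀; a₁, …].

[7; 2]

Run the Euclidean algorithm, recording each quotient:
15 = 7·2 + 1, so a_0 = 7
2 = 2·1 + 0, so a_1 = 2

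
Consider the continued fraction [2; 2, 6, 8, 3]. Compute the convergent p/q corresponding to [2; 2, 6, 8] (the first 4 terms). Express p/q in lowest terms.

Compute successive convergents:
a_0 = 2: 2/1
a_1 = 2: 5/2
a_2 = 6: 32/13
a_3 = 8: 261/106

261/106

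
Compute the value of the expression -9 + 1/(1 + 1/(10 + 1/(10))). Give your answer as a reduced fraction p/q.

Starting at the tail and folding back:
Start with 10.
10 + 1/(10/1) = 10 + 1/10 = 101/10
1 + 1/(101/10) = 1 + 10/101 = 111/101
-9 + 1/(111/101) = -9 + 101/111 = -898/111

-898/111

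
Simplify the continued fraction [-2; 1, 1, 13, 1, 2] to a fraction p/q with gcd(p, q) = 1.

Starting at the tail and folding back:
Start with 2.
1 + 1/(2/1) = 1 + 1/2 = 3/2
13 + 1/(3/2) = 13 + 2/3 = 41/3
1 + 1/(41/3) = 1 + 3/41 = 44/41
1 + 1/(44/41) = 1 + 41/44 = 85/44
-2 + 1/(85/44) = -2 + 44/85 = -126/85

-126/85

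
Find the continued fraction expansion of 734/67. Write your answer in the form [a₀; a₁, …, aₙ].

[10; 1, 21, 3]

Run the Euclidean algorithm, recording each quotient:
⌊734/67⌋ = 10, remainder 64
⌊67/64⌋ = 1, remainder 3
⌊64/3⌋ = 21, remainder 1
⌊3/1⌋ = 3, remainder 0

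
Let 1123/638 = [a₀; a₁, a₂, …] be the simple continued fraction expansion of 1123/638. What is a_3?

⌊1123/638⌋ = 1, remainder 485
⌊638/485⌋ = 1, remainder 153
⌊485/153⌋ = 3, remainder 26
⌊153/26⌋ = 5, remainder 23

5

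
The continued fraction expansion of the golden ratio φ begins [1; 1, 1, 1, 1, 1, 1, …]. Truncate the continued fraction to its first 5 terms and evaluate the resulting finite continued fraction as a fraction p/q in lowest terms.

8/5

Use the convergent recurrence hₖ = aₖ·hₖ₋₁ + hₖ₋₂ (and likewise for the denominators kₖ):
a_0 = 1: 1/1
a_1 = 1: 2/1
a_2 = 1: 3/2
a_3 = 1: 5/3
a_4 = 1: 8/5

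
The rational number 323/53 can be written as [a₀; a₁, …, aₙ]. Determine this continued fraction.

[6; 10, 1, 1, 2]

Run the Euclidean algorithm, recording each quotient:
323 = 6·53 + 5, so a_0 = 6
53 = 10·5 + 3, so a_1 = 10
5 = 1·3 + 2, so a_2 = 1
3 = 1·2 + 1, so a_3 = 1
2 = 2·1 + 0, so a_4 = 2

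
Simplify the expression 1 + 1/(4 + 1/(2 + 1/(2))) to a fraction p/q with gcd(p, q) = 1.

Start with 2.
2 + 1/(2/1) = 2 + 1/2 = 5/2
4 + 1/(5/2) = 4 + 2/5 = 22/5
1 + 1/(22/5) = 1 + 5/22 = 27/22

27/22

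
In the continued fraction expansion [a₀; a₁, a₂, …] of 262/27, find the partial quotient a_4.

1

Repeatedly divide and take the remainder:
262 = 9·27 + 19, so a_0 = 9
27 = 1·19 + 8, so a_1 = 1
19 = 2·8 + 3, so a_2 = 2
8 = 2·3 + 2, so a_3 = 2
3 = 1·2 + 1, so a_4 = 1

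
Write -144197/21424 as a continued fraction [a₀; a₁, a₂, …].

[-7; 3, 1, 2, 2, 10, 7, 11]

Apply division with remainder until the remainder is 0:
-144197 ÷ 21424 → quotient -7, remainder 5771
21424 ÷ 5771 → quotient 3, remainder 4111
5771 ÷ 4111 → quotient 1, remainder 1660
4111 ÷ 1660 → quotient 2, remainder 791
1660 ÷ 791 → quotient 2, remainder 78
791 ÷ 78 → quotient 10, remainder 11
78 ÷ 11 → quotient 7, remainder 1
11 ÷ 1 → quotient 11, remainder 0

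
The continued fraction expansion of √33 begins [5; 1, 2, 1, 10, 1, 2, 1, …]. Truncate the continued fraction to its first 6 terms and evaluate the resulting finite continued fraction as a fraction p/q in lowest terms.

270/47

a_0 = 5: 5/1
a_1 = 1: 6/1
a_2 = 2: 17/3
a_3 = 1: 23/4
a_4 = 10: 247/43
a_5 = 1: 270/47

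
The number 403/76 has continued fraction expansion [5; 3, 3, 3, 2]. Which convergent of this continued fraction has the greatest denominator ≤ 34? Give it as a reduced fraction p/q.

a_0 = 5: 5/1  (≤ bound)
a_1 = 3: 16/3  (≤ bound)
a_2 = 3: 53/10  (≤ bound)
a_3 = 3: 175/33  (≤ bound)
a_4 = 2: 403/76  (> 34, stop)

175/33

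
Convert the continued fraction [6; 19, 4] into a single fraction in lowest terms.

Use the convergent recurrence hₖ = aₖ·hₖ₋₁ + hₖ₋₂ (and likewise for the denominators kₖ):
a_0 = 6: 6/1
a_1 = 19: 115/19
a_2 = 4: 466/77

466/77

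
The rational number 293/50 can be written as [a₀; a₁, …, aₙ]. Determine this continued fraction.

⌊293/50⌋ = 5, remainder 43
⌊50/43⌋ = 1, remainder 7
⌊43/7⌋ = 6, remainder 1
⌊7/1⌋ = 7, remainder 0

[5; 1, 6, 7]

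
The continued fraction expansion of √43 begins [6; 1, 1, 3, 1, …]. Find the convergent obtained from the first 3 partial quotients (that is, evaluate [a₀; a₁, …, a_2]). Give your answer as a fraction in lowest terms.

Use the convergent recurrence hₖ = aₖ·hₖ₋₁ + hₖ₋₂ (and likewise for the denominators kₖ):
a_0 = 6: 6/1
a_1 = 1: 7/1
a_2 = 1: 13/2

13/2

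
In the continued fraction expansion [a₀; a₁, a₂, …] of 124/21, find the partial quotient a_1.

Repeatedly divide and take the remainder:
⌊124/21⌋ = 5, remainder 19
⌊21/19⌋ = 1, remainder 2

1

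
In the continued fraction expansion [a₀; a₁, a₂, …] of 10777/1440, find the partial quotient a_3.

6

10777 = 7·1440 + 697, so a_0 = 7
1440 = 2·697 + 46, so a_1 = 2
697 = 15·46 + 7, so a_2 = 15
46 = 6·7 + 4, so a_3 = 6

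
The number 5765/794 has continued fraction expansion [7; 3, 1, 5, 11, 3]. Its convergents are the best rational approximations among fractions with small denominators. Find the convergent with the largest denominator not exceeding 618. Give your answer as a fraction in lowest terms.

a_0 = 7: 7/1  (≤ bound)
a_1 = 3: 22/3  (≤ bound)
a_2 = 1: 29/4  (≤ bound)
a_3 = 5: 167/23  (≤ bound)
a_4 = 11: 1866/257  (≤ bound)
a_5 = 3: 5765/794  (> 618, stop)

1866/257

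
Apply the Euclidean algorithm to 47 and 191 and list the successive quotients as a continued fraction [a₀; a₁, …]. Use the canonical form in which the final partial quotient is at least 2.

⌊47/191⌋ = 0, remainder 47
⌊191/47⌋ = 4, remainder 3
⌊47/3⌋ = 15, remainder 2
⌊3/2⌋ = 1, remainder 1
⌊2/1⌋ = 2, remainder 0

[0; 4, 15, 1, 2]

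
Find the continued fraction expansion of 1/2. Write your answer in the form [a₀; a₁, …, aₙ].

⌊1/2⌋ = 0, remainder 1
⌊2/1⌋ = 2, remainder 0

[0; 2]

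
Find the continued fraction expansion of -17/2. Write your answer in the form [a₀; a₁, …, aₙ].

[-9; 2]

⌊-17/2⌋ = -9, remainder 1
⌊2/1⌋ = 2, remainder 0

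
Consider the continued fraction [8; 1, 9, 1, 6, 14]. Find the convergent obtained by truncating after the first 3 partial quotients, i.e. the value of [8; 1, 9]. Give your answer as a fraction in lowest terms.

89/10

a_0 = 8: 8/1
a_1 = 1: 9/1
a_2 = 9: 89/10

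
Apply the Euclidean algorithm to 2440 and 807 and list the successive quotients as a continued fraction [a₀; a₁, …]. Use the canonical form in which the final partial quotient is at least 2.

[3; 42, 2, 9]

Repeatedly divide and take the remainder:
2440 ÷ 807 → quotient 3, remainder 19
807 ÷ 19 → quotient 42, remainder 9
19 ÷ 9 → quotient 2, remainder 1
9 ÷ 1 → quotient 9, remainder 0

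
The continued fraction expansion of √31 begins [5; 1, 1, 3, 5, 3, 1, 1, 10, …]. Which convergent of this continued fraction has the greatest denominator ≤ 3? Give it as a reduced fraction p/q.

11/2

a_0 = 5: 5/1  (≤ bound)
a_1 = 1: 6/1  (≤ bound)
a_2 = 1: 11/2  (≤ bound)
a_3 = 3: 39/7  (> 3, stop)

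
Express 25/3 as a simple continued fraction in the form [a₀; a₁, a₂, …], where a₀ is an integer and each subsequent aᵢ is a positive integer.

Run the Euclidean algorithm, recording each quotient:
25 = 8·3 + 1, so a_0 = 8
3 = 3·1 + 0, so a_1 = 3

[8; 3]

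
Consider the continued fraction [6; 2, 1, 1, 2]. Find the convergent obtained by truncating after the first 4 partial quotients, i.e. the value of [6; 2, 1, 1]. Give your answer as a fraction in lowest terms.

32/5

a_0 = 6: 6/1
a_1 = 2: 13/2
a_2 = 1: 19/3
a_3 = 1: 32/5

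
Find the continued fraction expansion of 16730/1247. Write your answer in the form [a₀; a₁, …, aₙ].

[13; 2, 2, 2, 14, 2, 3]

Repeatedly divide and take the remainder:
⌊16730/1247⌋ = 13, remainder 519
⌊1247/519⌋ = 2, remainder 209
⌊519/209⌋ = 2, remainder 101
⌊209/101⌋ = 2, remainder 7
⌊101/7⌋ = 14, remainder 3
⌊7/3⌋ = 2, remainder 1
⌊3/1⌋ = 3, remainder 0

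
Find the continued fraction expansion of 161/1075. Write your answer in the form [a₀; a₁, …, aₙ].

[0; 6, 1, 2, 10, 2, 2]

Apply division with remainder until the remainder is 0:
161 = 0·1075 + 161, so a_0 = 0
1075 = 6·161 + 109, so a_1 = 6
161 = 1·109 + 52, so a_2 = 1
109 = 2·52 + 5, so a_3 = 2
52 = 10·5 + 2, so a_4 = 10
5 = 2·2 + 1, so a_5 = 2
2 = 2·1 + 0, so a_6 = 2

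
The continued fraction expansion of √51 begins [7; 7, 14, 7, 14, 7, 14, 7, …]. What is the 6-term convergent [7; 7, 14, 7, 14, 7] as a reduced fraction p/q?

Start with 7.
14 + 1/(7/1) = 14 + 1/7 = 99/7
7 + 1/(99/7) = 7 + 7/99 = 700/99
14 + 1/(700/99) = 14 + 99/700 = 9899/700
7 + 1/(9899/700) = 7 + 700/9899 = 69993/9899
7 + 1/(69993/9899) = 7 + 9899/69993 = 499850/69993

499850/69993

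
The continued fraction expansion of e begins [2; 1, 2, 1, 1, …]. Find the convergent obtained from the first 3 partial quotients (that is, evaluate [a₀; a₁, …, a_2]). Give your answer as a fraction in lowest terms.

8/3

Starting at the tail and folding back:
Start with 2.
1 + 1/(2/1) = 1 + 1/2 = 3/2
2 + 1/(3/2) = 2 + 2/3 = 8/3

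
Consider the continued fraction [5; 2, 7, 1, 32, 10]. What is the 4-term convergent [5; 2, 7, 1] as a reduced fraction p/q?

93/17

Start with 1.
7 + 1/(1/1) = 7 + 1/1 = 8/1
2 + 1/(8/1) = 2 + 1/8 = 17/8
5 + 1/(17/8) = 5 + 8/17 = 93/17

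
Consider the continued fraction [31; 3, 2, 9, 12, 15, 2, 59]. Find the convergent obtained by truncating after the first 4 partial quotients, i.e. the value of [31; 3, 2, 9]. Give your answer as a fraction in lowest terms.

Start with 9.
2 + 1/(9/1) = 2 + 1/9 = 19/9
3 + 1/(19/9) = 3 + 9/19 = 66/19
31 + 1/(66/19) = 31 + 19/66 = 2065/66

2065/66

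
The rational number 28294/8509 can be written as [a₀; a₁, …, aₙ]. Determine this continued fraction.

Run the Euclidean algorithm, recording each quotient:
28294 ÷ 8509 → quotient 3, remainder 2767
8509 ÷ 2767 → quotient 3, remainder 208
2767 ÷ 208 → quotient 13, remainder 63
208 ÷ 63 → quotient 3, remainder 19
63 ÷ 19 → quotient 3, remainder 6
19 ÷ 6 → quotient 3, remainder 1
6 ÷ 1 → quotient 6, remainder 0

[3; 3, 13, 3, 3, 3, 6]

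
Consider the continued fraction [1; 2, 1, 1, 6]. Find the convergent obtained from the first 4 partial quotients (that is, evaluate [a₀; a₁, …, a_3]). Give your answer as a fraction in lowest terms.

a_0 = 1: 1/1
a_1 = 2: 3/2
a_2 = 1: 4/3
a_3 = 1: 7/5

7/5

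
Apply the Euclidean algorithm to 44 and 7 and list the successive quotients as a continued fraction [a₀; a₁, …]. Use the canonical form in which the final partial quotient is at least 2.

44 = 6·7 + 2, so a_0 = 6
7 = 3·2 + 1, so a_1 = 3
2 = 2·1 + 0, so a_2 = 2

[6; 3, 2]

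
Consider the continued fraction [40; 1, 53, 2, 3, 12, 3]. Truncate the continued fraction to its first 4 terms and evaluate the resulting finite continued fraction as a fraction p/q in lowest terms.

Collapse the nested fraction from the inside out:
Start with 2.
53 + 1/(2/1) = 53 + 1/2 = 107/2
1 + 1/(107/2) = 1 + 2/107 = 109/107
40 + 1/(109/107) = 40 + 107/109 = 4467/109

4467/109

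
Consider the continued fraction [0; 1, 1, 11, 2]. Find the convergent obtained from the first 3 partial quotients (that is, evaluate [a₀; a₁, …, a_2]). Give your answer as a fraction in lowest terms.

a_0 = 0: 0/1
a_1 = 1: 1/1
a_2 = 1: 1/2

1/2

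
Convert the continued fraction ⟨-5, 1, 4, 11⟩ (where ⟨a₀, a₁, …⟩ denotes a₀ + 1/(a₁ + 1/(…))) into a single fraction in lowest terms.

-235/56

a_0 = -5: -5/1
a_1 = 1: -4/1
a_2 = 4: -21/5
a_3 = 11: -235/56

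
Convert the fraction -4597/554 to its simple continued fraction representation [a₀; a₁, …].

-4597 = -9·554 + 389, so a_0 = -9
554 = 1·389 + 165, so a_1 = 1
389 = 2·165 + 59, so a_2 = 2
165 = 2·59 + 47, so a_3 = 2
59 = 1·47 + 12, so a_4 = 1
47 = 3·12 + 11, so a_5 = 3
12 = 1·11 + 1, so a_6 = 1
11 = 11·1 + 0, so a_7 = 11

[-9; 1, 2, 2, 1, 3, 1, 11]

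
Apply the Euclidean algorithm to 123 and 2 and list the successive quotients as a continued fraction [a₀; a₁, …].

Apply division with remainder until the remainder is 0:
123 ÷ 2 → quotient 61, remainder 1
2 ÷ 1 → quotient 2, remainder 0

[61; 2]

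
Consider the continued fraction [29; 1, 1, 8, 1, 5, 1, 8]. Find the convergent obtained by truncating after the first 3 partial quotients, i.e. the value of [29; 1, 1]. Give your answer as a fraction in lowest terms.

59/2

Start with 1.
1 + 1/(1/1) = 1 + 1/1 = 2/1
29 + 1/(2/1) = 29 + 1/2 = 59/2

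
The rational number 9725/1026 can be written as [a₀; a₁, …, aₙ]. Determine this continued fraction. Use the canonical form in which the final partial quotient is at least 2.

Repeatedly divide and take the remainder:
9725 = 9·1026 + 491, so a_0 = 9
1026 = 2·491 + 44, so a_1 = 2
491 = 11·44 + 7, so a_2 = 11
44 = 6·7 + 2, so a_3 = 6
7 = 3·2 + 1, so a_4 = 3
2 = 2·1 + 0, so a_5 = 2

[9; 2, 11, 6, 3, 2]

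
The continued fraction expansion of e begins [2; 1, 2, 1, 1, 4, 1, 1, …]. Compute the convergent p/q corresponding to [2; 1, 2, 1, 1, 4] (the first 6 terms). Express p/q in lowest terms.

87/32

Use the convergent recurrence hₖ = aₖ·hₖ₋₁ + hₖ₋₂ (and likewise for the denominators kₖ):
a_0 = 2: 2/1
a_1 = 1: 3/1
a_2 = 2: 8/3
a_3 = 1: 11/4
a_4 = 1: 19/7
a_5 = 4: 87/32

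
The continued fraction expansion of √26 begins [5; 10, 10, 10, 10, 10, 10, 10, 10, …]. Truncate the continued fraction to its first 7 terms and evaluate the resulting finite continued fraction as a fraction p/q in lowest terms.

5357035/1050601

a_0 = 5: 5/1
a_1 = 10: 51/10
a_2 = 10: 515/101
a_3 = 10: 5201/1020
a_4 = 10: 52525/10301
a_5 = 10: 530451/104030
a_6 = 10: 5357035/1050601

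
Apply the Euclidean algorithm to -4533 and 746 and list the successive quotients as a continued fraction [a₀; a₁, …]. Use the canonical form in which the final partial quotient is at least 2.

⌊-4533/746⌋ = -7, remainder 689
⌊746/689⌋ = 1, remainder 57
⌊689/57⌋ = 12, remainder 5
⌊57/5⌋ = 11, remainder 2
⌊5/2⌋ = 2, remainder 1
⌊2/1⌋ = 2, remainder 0

[-7; 1, 12, 11, 2, 2]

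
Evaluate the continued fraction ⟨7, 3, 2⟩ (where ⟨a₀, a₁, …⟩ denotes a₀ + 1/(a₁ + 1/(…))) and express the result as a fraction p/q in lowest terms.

Starting at the tail and folding back:
Start with 2.
3 + 1/(2/1) = 3 + 1/2 = 7/2
7 + 1/(7/2) = 7 + 2/7 = 51/7

51/7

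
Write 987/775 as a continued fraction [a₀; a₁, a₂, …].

987 = 1·775 + 212, so a_0 = 1
775 = 3·212 + 139, so a_1 = 3
212 = 1·139 + 73, so a_2 = 1
139 = 1·73 + 66, so a_3 = 1
73 = 1·66 + 7, so a_4 = 1
66 = 9·7 + 3, so a_5 = 9
7 = 2·3 + 1, so a_6 = 2
3 = 3·1 + 0, so a_7 = 3

[1; 3, 1, 1, 1, 9, 2, 3]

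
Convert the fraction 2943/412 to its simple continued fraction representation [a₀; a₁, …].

2943 = 7·412 + 59, so a_0 = 7
412 = 6·59 + 58, so a_1 = 6
59 = 1·58 + 1, so a_2 = 1
58 = 58·1 + 0, so a_3 = 58

[7; 6, 1, 58]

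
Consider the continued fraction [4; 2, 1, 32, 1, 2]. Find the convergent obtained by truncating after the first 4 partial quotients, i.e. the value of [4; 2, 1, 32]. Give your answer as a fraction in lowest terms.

Start with 32.
1 + 1/(32/1) = 1 + 1/32 = 33/32
2 + 1/(33/32) = 2 + 32/33 = 98/33
4 + 1/(98/33) = 4 + 33/98 = 425/98

425/98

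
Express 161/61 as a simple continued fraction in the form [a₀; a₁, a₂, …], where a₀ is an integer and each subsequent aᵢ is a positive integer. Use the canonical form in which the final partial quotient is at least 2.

[2; 1, 1, 1, 3, 2, 2]

Apply division with remainder until the remainder is 0:
⌊161/61⌋ = 2, remainder 39
⌊61/39⌋ = 1, remainder 22
⌊39/22⌋ = 1, remainder 17
⌊22/17⌋ = 1, remainder 5
⌊17/5⌋ = 3, remainder 2
⌊5/2⌋ = 2, remainder 1
⌊2/1⌋ = 2, remainder 0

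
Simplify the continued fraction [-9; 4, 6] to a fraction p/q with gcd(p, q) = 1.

Start with 6.
4 + 1/(6/1) = 4 + 1/6 = 25/6
-9 + 1/(25/6) = -9 + 6/25 = -219/25

-219/25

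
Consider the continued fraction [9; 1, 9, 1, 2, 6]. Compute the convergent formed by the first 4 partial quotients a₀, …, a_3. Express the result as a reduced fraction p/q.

109/11

Use the convergent recurrence hₖ = aₖ·hₖ₋₁ + hₖ₋₂ (and likewise for the denominators kₖ):
a_0 = 9: 9/1
a_1 = 1: 10/1
a_2 = 9: 99/10
a_3 = 1: 109/11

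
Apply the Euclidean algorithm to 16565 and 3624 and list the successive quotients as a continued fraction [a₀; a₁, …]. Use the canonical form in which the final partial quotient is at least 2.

Run the Euclidean algorithm, recording each quotient:
16565 = 4·3624 + 2069, so a_0 = 4
3624 = 1·2069 + 1555, so a_1 = 1
2069 = 1·1555 + 514, so a_2 = 1
1555 = 3·514 + 13, so a_3 = 3
514 = 39·13 + 7, so a_4 = 39
13 = 1·7 + 6, so a_5 = 1
7 = 1·6 + 1, so a_6 = 1
6 = 6·1 + 0, so a_7 = 6

[4; 1, 1, 3, 39, 1, 1, 6]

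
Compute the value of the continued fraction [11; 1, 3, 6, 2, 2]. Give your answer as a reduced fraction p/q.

1564/133

Work from the innermost term outward:
Start with 2.
2 + 1/(2/1) = 2 + 1/2 = 5/2
6 + 1/(5/2) = 6 + 2/5 = 32/5
3 + 1/(32/5) = 3 + 5/32 = 101/32
1 + 1/(101/32) = 1 + 32/101 = 133/101
11 + 1/(133/101) = 11 + 101/133 = 1564/133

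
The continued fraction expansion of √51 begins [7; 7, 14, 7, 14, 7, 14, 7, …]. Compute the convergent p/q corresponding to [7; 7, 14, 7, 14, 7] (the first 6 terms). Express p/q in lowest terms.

Build up convergents one term at a time:
a_0 = 7: 7/1
a_1 = 7: 50/7
a_2 = 14: 707/99
a_3 = 7: 4999/700
a_4 = 14: 70693/9899
a_5 = 7: 499850/69993

499850/69993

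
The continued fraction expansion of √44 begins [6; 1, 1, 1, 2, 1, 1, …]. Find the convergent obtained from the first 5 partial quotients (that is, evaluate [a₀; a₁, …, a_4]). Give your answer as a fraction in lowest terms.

Start with 2.
1 + 1/(2/1) = 1 + 1/2 = 3/2
1 + 1/(3/2) = 1 + 2/3 = 5/3
1 + 1/(5/3) = 1 + 3/5 = 8/5
6 + 1/(8/5) = 6 + 5/8 = 53/8

53/8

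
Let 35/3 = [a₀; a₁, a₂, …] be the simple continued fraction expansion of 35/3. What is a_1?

35 ÷ 3 → quotient 11, remainder 2
3 ÷ 2 → quotient 1, remainder 1

1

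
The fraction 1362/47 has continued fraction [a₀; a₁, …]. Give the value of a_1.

1

Run the Euclidean algorithm, recording each quotient:
⌊1362/47⌋ = 28, remainder 46
⌊47/46⌋ = 1, remainder 1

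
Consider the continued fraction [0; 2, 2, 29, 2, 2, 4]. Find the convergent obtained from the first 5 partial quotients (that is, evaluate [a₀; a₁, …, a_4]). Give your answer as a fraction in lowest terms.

120/299

Start with 2.
29 + 1/(2/1) = 29 + 1/2 = 59/2
2 + 1/(59/2) = 2 + 2/59 = 120/59
2 + 1/(120/59) = 2 + 59/120 = 299/120
0 + 1/(299/120) = 0 + 120/299 = 120/299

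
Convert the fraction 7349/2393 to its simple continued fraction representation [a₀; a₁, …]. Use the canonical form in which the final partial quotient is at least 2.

[3; 14, 13, 13]

Apply division with remainder until the remainder is 0:
⌊7349/2393⌋ = 3, remainder 170
⌊2393/170⌋ = 14, remainder 13
⌊170/13⌋ = 13, remainder 1
⌊13/1⌋ = 13, remainder 0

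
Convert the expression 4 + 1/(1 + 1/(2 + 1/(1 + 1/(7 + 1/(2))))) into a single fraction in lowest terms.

313/66

Start with 2.
7 + 1/(2/1) = 7 + 1/2 = 15/2
1 + 1/(15/2) = 1 + 2/15 = 17/15
2 + 1/(17/15) = 2 + 15/17 = 49/17
1 + 1/(49/17) = 1 + 17/49 = 66/49
4 + 1/(66/49) = 4 + 49/66 = 313/66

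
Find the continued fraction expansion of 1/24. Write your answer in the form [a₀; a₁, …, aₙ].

1 = 0·24 + 1, so a_0 = 0
24 = 24·1 + 0, so a_1 = 24

[0; 24]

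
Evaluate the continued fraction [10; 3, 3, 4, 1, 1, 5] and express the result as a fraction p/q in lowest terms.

5491/533

Build up convergents one term at a time:
a_0 = 10: 10/1
a_1 = 3: 31/3
a_2 = 3: 103/10
a_3 = 4: 443/43
a_4 = 1: 546/53
a_5 = 1: 989/96
a_6 = 5: 5491/533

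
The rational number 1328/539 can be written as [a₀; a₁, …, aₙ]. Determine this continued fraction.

[2; 2, 6, 2, 2, 3, 2]

Repeatedly divide and take the remainder:
1328 ÷ 539 → quotient 2, remainder 250
539 ÷ 250 → quotient 2, remainder 39
250 ÷ 39 → quotient 6, remainder 16
39 ÷ 16 → quotient 2, remainder 7
16 ÷ 7 → quotient 2, remainder 2
7 ÷ 2 → quotient 3, remainder 1
2 ÷ 1 → quotient 2, remainder 0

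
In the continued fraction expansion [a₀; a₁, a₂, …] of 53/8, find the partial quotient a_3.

1

53 ÷ 8 → quotient 6, remainder 5
8 ÷ 5 → quotient 1, remainder 3
5 ÷ 3 → quotient 1, remainder 2
3 ÷ 2 → quotient 1, remainder 1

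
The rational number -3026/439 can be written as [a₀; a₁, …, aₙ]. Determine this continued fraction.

[-7; 9, 2, 1, 15]

⌊-3026/439⌋ = -7, remainder 47
⌊439/47⌋ = 9, remainder 16
⌊47/16⌋ = 2, remainder 15
⌊16/15⌋ = 1, remainder 1
⌊15/1⌋ = 15, remainder 0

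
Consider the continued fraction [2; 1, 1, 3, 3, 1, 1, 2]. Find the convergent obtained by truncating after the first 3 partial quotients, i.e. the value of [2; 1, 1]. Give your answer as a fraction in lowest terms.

Compute successive convergents:
a_0 = 2: 2/1
a_1 = 1: 3/1
a_2 = 1: 5/2

5/2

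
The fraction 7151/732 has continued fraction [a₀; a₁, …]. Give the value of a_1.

7151 = 9·732 + 563, so a_0 = 9
732 = 1·563 + 169, so a_1 = 1

1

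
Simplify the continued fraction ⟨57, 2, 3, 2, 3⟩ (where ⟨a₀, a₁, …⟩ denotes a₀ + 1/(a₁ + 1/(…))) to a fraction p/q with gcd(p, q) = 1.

3159/55

a_0 = 57: 57/1
a_1 = 2: 115/2
a_2 = 3: 402/7
a_3 = 2: 919/16
a_4 = 3: 3159/55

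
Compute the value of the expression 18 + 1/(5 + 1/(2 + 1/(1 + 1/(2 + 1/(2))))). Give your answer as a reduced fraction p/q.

1855/102

Collapse the nested fraction from the inside out:
Start with 2.
2 + 1/(2/1) = 2 + 1/2 = 5/2
1 + 1/(5/2) = 1 + 2/5 = 7/5
2 + 1/(7/5) = 2 + 5/7 = 19/7
5 + 1/(19/7) = 5 + 7/19 = 102/19
18 + 1/(102/19) = 18 + 19/102 = 1855/102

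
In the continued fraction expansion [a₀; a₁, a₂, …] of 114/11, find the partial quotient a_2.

1

⌊114/11⌋ = 10, remainder 4
⌊11/4⌋ = 2, remainder 3
⌊4/3⌋ = 1, remainder 1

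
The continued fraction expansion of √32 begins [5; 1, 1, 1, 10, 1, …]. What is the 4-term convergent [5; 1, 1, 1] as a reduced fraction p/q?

17/3

Starting at the tail and folding back:
Start with 1.
1 + 1/(1/1) = 1 + 1/1 = 2/1
1 + 1/(2/1) = 1 + 1/2 = 3/2
5 + 1/(3/2) = 5 + 2/3 = 17/3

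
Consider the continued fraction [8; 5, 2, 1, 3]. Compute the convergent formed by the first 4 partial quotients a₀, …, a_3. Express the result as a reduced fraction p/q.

131/16

a_0 = 8: 8/1
a_1 = 5: 41/5
a_2 = 2: 90/11
a_3 = 1: 131/16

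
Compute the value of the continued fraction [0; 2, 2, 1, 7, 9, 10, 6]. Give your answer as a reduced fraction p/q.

12948/30397

a_0 = 0: 0/1
a_1 = 2: 1/2
a_2 = 2: 2/5
a_3 = 1: 3/7
a_4 = 7: 23/54
a_5 = 9: 210/493
a_6 = 10: 2123/4984
a_7 = 6: 12948/30397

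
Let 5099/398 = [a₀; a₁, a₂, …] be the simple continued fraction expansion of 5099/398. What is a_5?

Apply division with remainder until the remainder is 0:
⌊5099/398⌋ = 12, remainder 323
⌊398/323⌋ = 1, remainder 75
⌊323/75⌋ = 4, remainder 23
⌊75/23⌋ = 3, remainder 6
⌊23/6⌋ = 3, remainder 5
⌊6/5⌋ = 1, remainder 1

1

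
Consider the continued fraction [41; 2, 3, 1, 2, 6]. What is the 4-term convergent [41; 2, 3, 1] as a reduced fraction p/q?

Build up convergents one term at a time:
a_0 = 41: 41/1
a_1 = 2: 83/2
a_2 = 3: 290/7
a_3 = 1: 373/9

373/9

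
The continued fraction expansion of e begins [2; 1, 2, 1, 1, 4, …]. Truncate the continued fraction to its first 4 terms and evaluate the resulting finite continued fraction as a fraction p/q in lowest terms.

Collapse the nested fraction from the inside out:
Start with 1.
2 + 1/(1/1) = 2 + 1/1 = 3/1
1 + 1/(3/1) = 1 + 1/3 = 4/3
2 + 1/(4/3) = 2 + 3/4 = 11/4

11/4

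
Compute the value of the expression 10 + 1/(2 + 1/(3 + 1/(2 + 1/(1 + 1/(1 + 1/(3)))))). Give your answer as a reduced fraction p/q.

Starting at the tail and folding back:
Start with 3.
1 + 1/(3/1) = 1 + 1/3 = 4/3
1 + 1/(4/3) = 1 + 3/4 = 7/4
2 + 1/(7/4) = 2 + 4/7 = 18/7
3 + 1/(18/7) = 3 + 7/18 = 61/18
2 + 1/(61/18) = 2 + 18/61 = 140/61
10 + 1/(140/61) = 10 + 61/140 = 1461/140

1461/140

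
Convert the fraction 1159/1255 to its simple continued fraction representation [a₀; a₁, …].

[0; 1, 12, 13, 1, 2, 2]

⌊1159/1255⌋ = 0, remainder 1159
⌊1255/1159⌋ = 1, remainder 96
⌊1159/96⌋ = 12, remainder 7
⌊96/7⌋ = 13, remainder 5
⌊7/5⌋ = 1, remainder 2
⌊5/2⌋ = 2, remainder 1
⌊2/1⌋ = 2, remainder 0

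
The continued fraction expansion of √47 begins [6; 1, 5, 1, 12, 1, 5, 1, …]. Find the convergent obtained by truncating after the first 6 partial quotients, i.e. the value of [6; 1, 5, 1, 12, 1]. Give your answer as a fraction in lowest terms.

665/97

Starting at the tail and folding back:
Start with 1.
12 + 1/(1/1) = 12 + 1/1 = 13/1
1 + 1/(13/1) = 1 + 1/13 = 14/13
5 + 1/(14/13) = 5 + 13/14 = 83/14
1 + 1/(83/14) = 1 + 14/83 = 97/83
6 + 1/(97/83) = 6 + 83/97 = 665/97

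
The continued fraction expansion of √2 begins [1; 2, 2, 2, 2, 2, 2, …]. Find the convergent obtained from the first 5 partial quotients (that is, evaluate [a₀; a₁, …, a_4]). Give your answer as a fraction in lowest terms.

41/29

a_0 = 1: 1/1
a_1 = 2: 3/2
a_2 = 2: 7/5
a_3 = 2: 17/12
a_4 = 2: 41/29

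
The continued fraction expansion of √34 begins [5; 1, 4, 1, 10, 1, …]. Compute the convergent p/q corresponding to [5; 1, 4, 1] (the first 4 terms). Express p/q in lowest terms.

35/6

a_0 = 5: 5/1
a_1 = 1: 6/1
a_2 = 4: 29/5
a_3 = 1: 35/6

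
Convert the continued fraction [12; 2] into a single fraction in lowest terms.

25/2

Build up convergents one term at a time:
a_0 = 12: 12/1
a_1 = 2: 25/2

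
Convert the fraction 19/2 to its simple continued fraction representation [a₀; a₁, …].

19 ÷ 2 → quotient 9, remainder 1
2 ÷ 1 → quotient 2, remainder 0

[9; 2]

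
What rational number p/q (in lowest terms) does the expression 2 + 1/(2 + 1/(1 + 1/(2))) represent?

19/8

Compute successive convergents:
a_0 = 2: 2/1
a_1 = 2: 5/2
a_2 = 1: 7/3
a_3 = 2: 19/8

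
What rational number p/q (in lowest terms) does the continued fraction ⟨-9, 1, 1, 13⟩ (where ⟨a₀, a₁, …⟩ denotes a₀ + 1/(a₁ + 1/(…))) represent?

-229/27

Start with 13.
1 + 1/(13/1) = 1 + 1/13 = 14/13
1 + 1/(14/13) = 1 + 13/14 = 27/14
-9 + 1/(27/14) = -9 + 14/27 = -229/27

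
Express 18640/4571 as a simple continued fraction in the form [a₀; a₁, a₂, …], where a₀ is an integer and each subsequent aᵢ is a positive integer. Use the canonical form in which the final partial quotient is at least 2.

[4; 12, 1, 5, 4, 14]

Repeatedly divide and take the remainder:
⌊18640/4571⌋ = 4, remainder 356
⌊4571/356⌋ = 12, remainder 299
⌊356/299⌋ = 1, remainder 57
⌊299/57⌋ = 5, remainder 14
⌊57/14⌋ = 4, remainder 1
⌊14/1⌋ = 14, remainder 0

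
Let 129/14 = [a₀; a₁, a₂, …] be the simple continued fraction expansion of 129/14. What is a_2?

129 = 9·14 + 3, so a_0 = 9
14 = 4·3 + 2, so a_1 = 4
3 = 1·2 + 1, so a_2 = 1

1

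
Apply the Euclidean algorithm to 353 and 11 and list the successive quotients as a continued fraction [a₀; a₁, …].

⌊353/11⌋ = 32, remainder 1
⌊11/1⌋ = 11, remainder 0

[32; 11]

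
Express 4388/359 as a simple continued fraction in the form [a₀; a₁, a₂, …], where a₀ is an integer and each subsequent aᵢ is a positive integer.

[12; 4, 2, 19, 2]

4388 = 12·359 + 80, so a_0 = 12
359 = 4·80 + 39, so a_1 = 4
80 = 2·39 + 2, so a_2 = 2
39 = 19·2 + 1, so a_3 = 19
2 = 2·1 + 0, so a_4 = 2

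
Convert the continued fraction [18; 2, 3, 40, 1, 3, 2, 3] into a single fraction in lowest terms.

a_0 = 18: 18/1
a_1 = 2: 37/2
a_2 = 3: 129/7
a_3 = 40: 5197/282
a_4 = 1: 5326/289
a_5 = 3: 21175/1149
a_6 = 2: 47676/2587
a_7 = 3: 164203/8910

164203/8910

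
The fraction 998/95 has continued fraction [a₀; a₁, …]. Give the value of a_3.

Apply division with remainder until the remainder is 0:
998 = 10·95 + 48, so a_0 = 10
95 = 1·48 + 47, so a_1 = 1
48 = 1·47 + 1, so a_2 = 1
47 = 47·1 + 0, so a_3 = 47

47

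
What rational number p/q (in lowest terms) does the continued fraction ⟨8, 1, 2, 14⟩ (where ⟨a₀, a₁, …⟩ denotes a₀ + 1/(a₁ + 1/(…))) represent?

373/43

a_0 = 8: 8/1
a_1 = 1: 9/1
a_2 = 2: 26/3
a_3 = 14: 373/43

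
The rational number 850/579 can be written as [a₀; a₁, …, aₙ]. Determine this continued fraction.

[1; 2, 7, 3, 12]

850 ÷ 579 → quotient 1, remainder 271
579 ÷ 271 → quotient 2, remainder 37
271 ÷ 37 → quotient 7, remainder 12
37 ÷ 12 → quotient 3, remainder 1
12 ÷ 1 → quotient 12, remainder 0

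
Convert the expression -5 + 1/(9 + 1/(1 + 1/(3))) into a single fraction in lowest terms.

a_0 = -5: -5/1
a_1 = 9: -44/9
a_2 = 1: -49/10
a_3 = 3: -191/39

-191/39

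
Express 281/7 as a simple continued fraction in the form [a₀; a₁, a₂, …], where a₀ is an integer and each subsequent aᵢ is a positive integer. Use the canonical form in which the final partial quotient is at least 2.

[40; 7]

⌊281/7⌋ = 40, remainder 1
⌊7/1⌋ = 7, remainder 0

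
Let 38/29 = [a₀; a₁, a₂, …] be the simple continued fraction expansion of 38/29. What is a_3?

2

38 = 1·29 + 9, so a_0 = 1
29 = 3·9 + 2, so a_1 = 3
9 = 4·2 + 1, so a_2 = 4
2 = 2·1 + 0, so a_3 = 2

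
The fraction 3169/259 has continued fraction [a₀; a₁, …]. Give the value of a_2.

Run the Euclidean algorithm, recording each quotient:
3169 ÷ 259 → quotient 12, remainder 61
259 ÷ 61 → quotient 4, remainder 15
61 ÷ 15 → quotient 4, remainder 1

4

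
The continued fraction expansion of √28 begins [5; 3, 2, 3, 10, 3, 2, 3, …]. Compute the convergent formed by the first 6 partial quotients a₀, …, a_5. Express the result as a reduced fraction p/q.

Start with 3.
10 + 1/(3/1) = 10 + 1/3 = 31/3
3 + 1/(31/3) = 3 + 3/31 = 96/31
2 + 1/(96/31) = 2 + 31/96 = 223/96
3 + 1/(223/96) = 3 + 96/223 = 765/223
5 + 1/(765/223) = 5 + 223/765 = 4048/765

4048/765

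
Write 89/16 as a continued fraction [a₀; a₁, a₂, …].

89 = 5·16 + 9, so a_0 = 5
16 = 1·9 + 7, so a_1 = 1
9 = 1·7 + 2, so a_2 = 1
7 = 3·2 + 1, so a_3 = 3
2 = 2·1 + 0, so a_4 = 2

[5; 1, 1, 3, 2]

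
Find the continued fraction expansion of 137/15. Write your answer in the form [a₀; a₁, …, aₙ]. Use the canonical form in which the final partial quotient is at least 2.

⌊137/15⌋ = 9, remainder 2
⌊15/2⌋ = 7, remainder 1
⌊2/1⌋ = 2, remainder 0

[9; 7, 2]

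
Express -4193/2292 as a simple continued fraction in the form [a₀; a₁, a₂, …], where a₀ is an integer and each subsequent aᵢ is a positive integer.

Repeatedly divide and take the remainder:
-4193 ÷ 2292 → quotient -2, remainder 391
2292 ÷ 391 → quotient 5, remainder 337
391 ÷ 337 → quotient 1, remainder 54
337 ÷ 54 → quotient 6, remainder 13
54 ÷ 13 → quotient 4, remainder 2
13 ÷ 2 → quotient 6, remainder 1
2 ÷ 1 → quotient 2, remainder 0

[-2; 5, 1, 6, 4, 6, 2]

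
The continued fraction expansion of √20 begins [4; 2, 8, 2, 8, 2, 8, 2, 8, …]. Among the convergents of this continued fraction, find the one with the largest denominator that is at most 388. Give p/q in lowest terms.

List convergents until the denominator exceeds the bound:
a_0 = 4: 4/1  (≤ bound)
a_1 = 2: 9/2  (≤ bound)
a_2 = 8: 76/17  (≤ bound)
a_3 = 2: 161/36  (≤ bound)
a_4 = 8: 1364/305  (≤ bound)
a_5 = 2: 2889/646  (> 388, stop)

1364/305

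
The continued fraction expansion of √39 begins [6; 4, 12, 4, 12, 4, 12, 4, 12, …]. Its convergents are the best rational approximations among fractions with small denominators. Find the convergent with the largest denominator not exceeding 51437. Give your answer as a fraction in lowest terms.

List convergents until the denominator exceeds the bound:
a_0 = 6: 6/1  (≤ bound)
a_1 = 4: 25/4  (≤ bound)
a_2 = 12: 306/49  (≤ bound)
a_3 = 4: 1249/200  (≤ bound)
a_4 = 12: 15294/2449  (≤ bound)
a_5 = 4: 62425/9996  (≤ bound)
a_6 = 12: 764394/122401  (> 51437, stop)

62425/9996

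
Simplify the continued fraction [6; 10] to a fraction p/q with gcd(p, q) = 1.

Use the convergent recurrence hₖ = aₖ·hₖ₋₁ + hₖ₋₂ (and likewise for the denominators kₖ):
a_0 = 6: 6/1
a_1 = 10: 61/10

61/10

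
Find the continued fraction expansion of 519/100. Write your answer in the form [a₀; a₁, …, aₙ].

[5; 5, 3, 1, 4]

519 = 5·100 + 19, so a_0 = 5
100 = 5·19 + 5, so a_1 = 5
19 = 3·5 + 4, so a_2 = 3
5 = 1·4 + 1, so a_3 = 1
4 = 4·1 + 0, so a_4 = 4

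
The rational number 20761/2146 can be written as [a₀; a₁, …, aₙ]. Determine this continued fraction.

Repeatedly divide and take the remainder:
20761 = 9·2146 + 1447, so a_0 = 9
2146 = 1·1447 + 699, so a_1 = 1
1447 = 2·699 + 49, so a_2 = 2
699 = 14·49 + 13, so a_3 = 14
49 = 3·13 + 10, so a_4 = 3
13 = 1·10 + 3, so a_5 = 1
10 = 3·3 + 1, so a_6 = 3
3 = 3·1 + 0, so a_7 = 3

[9; 1, 2, 14, 3, 1, 3, 3]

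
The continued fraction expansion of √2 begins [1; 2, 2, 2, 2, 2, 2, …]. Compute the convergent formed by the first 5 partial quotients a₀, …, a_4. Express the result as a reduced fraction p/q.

41/29

Work from the innermost term outward:
Start with 2.
2 + 1/(2/1) = 2 + 1/2 = 5/2
2 + 1/(5/2) = 2 + 2/5 = 12/5
2 + 1/(12/5) = 2 + 5/12 = 29/12
1 + 1/(29/12) = 1 + 12/29 = 41/29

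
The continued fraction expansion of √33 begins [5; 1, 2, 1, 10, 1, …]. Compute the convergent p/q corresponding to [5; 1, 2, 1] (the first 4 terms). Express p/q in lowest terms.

Starting at the tail and folding back:
Start with 1.
2 + 1/(1/1) = 2 + 1/1 = 3/1
1 + 1/(3/1) = 1 + 1/3 = 4/3
5 + 1/(4/3) = 5 + 3/4 = 23/4

23/4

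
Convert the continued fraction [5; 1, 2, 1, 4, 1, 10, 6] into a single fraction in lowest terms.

a_0 = 5: 5/1
a_1 = 1: 6/1
a_2 = 2: 17/3
a_3 = 1: 23/4
a_4 = 4: 109/19
a_5 = 1: 132/23
a_6 = 10: 1429/249
a_7 = 6: 8706/1517

8706/1517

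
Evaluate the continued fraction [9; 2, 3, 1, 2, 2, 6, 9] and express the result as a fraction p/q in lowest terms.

32759/3470

Use the convergent recurrence hₖ = aₖ·hₖ₋₁ + hₖ₋₂ (and likewise for the denominators kₖ):
a_0 = 9: 9/1
a_1 = 2: 19/2
a_2 = 3: 66/7
a_3 = 1: 85/9
a_4 = 2: 236/25
a_5 = 2: 557/59
a_6 = 6: 3578/379
a_7 = 9: 32759/3470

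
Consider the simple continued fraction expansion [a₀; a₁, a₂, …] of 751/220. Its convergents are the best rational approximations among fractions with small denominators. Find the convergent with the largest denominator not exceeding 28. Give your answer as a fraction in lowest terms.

List convergents until the denominator exceeds the bound:
a_0 = 3: 3/1  (≤ bound)
a_1 = 2: 7/2  (≤ bound)
a_2 = 2: 17/5  (≤ bound)
a_3 = 2: 41/12  (≤ bound)
a_4 = 1: 58/17  (≤ bound)
a_5 = 1: 99/29  (> 28, stop)

58/17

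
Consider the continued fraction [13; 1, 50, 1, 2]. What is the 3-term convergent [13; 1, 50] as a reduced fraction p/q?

Compute successive convergents:
a_0 = 13: 13/1
a_1 = 1: 14/1
a_2 = 50: 713/51

713/51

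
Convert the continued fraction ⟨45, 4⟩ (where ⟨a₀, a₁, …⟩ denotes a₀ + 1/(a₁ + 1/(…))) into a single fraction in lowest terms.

Starting at the tail and folding back:
Start with 4.
45 + 1/(4/1) = 45 + 1/4 = 181/4

181/4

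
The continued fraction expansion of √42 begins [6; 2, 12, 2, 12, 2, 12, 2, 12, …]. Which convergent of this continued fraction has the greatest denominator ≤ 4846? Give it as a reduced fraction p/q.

8749/1350

a_0 = 6: 6/1  (≤ bound)
a_1 = 2: 13/2  (≤ bound)
a_2 = 12: 162/25  (≤ bound)
a_3 = 2: 337/52  (≤ bound)
a_4 = 12: 4206/649  (≤ bound)
a_5 = 2: 8749/1350  (≤ bound)
a_6 = 12: 109194/16849  (> 4846, stop)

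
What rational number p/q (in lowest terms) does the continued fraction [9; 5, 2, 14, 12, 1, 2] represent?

55783/6075

Start with 2.
1 + 1/(2/1) = 1 + 1/2 = 3/2
12 + 1/(3/2) = 12 + 2/3 = 38/3
14 + 1/(38/3) = 14 + 3/38 = 535/38
2 + 1/(535/38) = 2 + 38/535 = 1108/535
5 + 1/(1108/535) = 5 + 535/1108 = 6075/1108
9 + 1/(6075/1108) = 9 + 1108/6075 = 55783/6075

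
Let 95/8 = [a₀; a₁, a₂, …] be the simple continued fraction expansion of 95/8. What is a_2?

7

95 ÷ 8 → quotient 11, remainder 7
8 ÷ 7 → quotient 1, remainder 1
7 ÷ 1 → quotient 7, remainder 0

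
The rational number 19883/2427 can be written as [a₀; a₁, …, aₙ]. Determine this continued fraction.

[8; 5, 5, 13, 7]

Apply division with remainder until the remainder is 0:
19883 = 8·2427 + 467, so a_0 = 8
2427 = 5·467 + 92, so a_1 = 5
467 = 5·92 + 7, so a_2 = 5
92 = 13·7 + 1, so a_3 = 13
7 = 7·1 + 0, so a_4 = 7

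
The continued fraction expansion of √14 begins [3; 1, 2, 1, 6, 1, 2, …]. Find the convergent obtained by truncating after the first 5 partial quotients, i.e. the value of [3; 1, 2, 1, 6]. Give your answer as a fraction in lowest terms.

101/27

Start with 6.
1 + 1/(6/1) = 1 + 1/6 = 7/6
2 + 1/(7/6) = 2 + 6/7 = 20/7
1 + 1/(20/7) = 1 + 7/20 = 27/20
3 + 1/(27/20) = 3 + 20/27 = 101/27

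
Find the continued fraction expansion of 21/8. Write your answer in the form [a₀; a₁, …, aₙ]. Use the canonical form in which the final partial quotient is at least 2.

[2; 1, 1, 1, 2]

Apply division with remainder until the remainder is 0:
21 ÷ 8 → quotient 2, remainder 5
8 ÷ 5 → quotient 1, remainder 3
5 ÷ 3 → quotient 1, remainder 2
3 ÷ 2 → quotient 1, remainder 1
2 ÷ 1 → quotient 2, remainder 0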